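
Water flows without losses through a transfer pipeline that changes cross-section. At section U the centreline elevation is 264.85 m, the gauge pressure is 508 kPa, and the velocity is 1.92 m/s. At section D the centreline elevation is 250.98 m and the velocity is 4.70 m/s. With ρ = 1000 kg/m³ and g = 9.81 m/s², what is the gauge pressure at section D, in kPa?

Pressure head at U: ψ₁ = P₁/(ρg) = 508×1000 / (1000 × 9.81) = 51.78 m.
Velocity heads: v₁²/2g = 1.92²/19.62 = 0.188 m; v₂²/2g = 4.70²/19.62 = 1.126 m.
Total head H = z₁ + ψ₁ + v₁²/2g = 264.85 + 51.78 + 0.188 = 316.82 m.
ψ₂ = H − z₂ − v₂²/2g = 316.82 − 250.98 − 1.126 = 64.71 m.
P₂ = ρgψ₂ = 1000 × 9.81 × 64.71 ≈ 635 kPa.

P₂ ≈ 635 kPa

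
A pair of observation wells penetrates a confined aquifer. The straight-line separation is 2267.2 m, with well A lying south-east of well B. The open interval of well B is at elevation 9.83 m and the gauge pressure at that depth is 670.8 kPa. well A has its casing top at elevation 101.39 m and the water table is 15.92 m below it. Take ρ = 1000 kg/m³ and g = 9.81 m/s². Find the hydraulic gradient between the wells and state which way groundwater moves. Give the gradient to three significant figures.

i ≈ 0.00320; groundwater flows toward the north-west

Pressure head at well B: ψ = P/(ρg) = 670.8×1000 / (1000 × 9.81) = 68.38 m.
Total head at well B: h = z + ψ = 9.83 + 68.38 = 78.21 m.
Total head at well A: h = 101.39 − 15.92 = 85.47 m.
Head difference: h(well B) − h(well A) = 78.21 − 85.47 = -7.26 m.
Hydraulic gradient: i = |Δh| / L = 7.26 / 2267.2 = 0.00320.
Flow is from higher to lower head: from well A toward well B, i.e. toward the north-west.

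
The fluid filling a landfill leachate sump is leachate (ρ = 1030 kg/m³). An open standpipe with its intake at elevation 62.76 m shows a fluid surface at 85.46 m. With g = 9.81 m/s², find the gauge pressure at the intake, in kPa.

Pressure head ψ = h − z = 85.46 − 62.76 = 22.70 m.
P = ρgψ = 1030 × 9.81 × 22.70 = 229368 Pa ≈ 229 kPa.

P ≈ 229 kPa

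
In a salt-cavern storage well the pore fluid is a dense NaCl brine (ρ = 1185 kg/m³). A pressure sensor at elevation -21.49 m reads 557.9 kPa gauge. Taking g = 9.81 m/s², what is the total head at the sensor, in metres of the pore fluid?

ψ = P/(ρg) = 557.9×1000 / (1185 × 9.81) = 47.99 m.
h = z + ψ = -21.49 + 47.99 = 26.50 m.

h ≈ 26.50 m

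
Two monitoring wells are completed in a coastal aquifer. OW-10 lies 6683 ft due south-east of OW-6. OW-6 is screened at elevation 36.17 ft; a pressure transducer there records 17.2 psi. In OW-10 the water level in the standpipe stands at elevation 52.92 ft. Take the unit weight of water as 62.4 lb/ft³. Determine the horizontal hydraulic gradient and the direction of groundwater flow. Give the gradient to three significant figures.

i ≈ 0.00343; groundwater flows toward the south-east

Pressure head at OW-6: ψ = 144·P/γ = 144 × 17.2 / 62.4 = 39.69 ft.
Total head at OW-6: h = z + ψ = 36.17 + 39.69 = 75.86 ft.
Total head at OW-10: h = 52.92 ft (water level in the piezometer is the total head).
Head difference: h(OW-6) − h(OW-10) = 75.86 − 52.92 = 22.94 ft.
Hydraulic gradient: i = |Δh| / L = 22.94 / 6683 = 0.00343.
Flow is from higher to lower head: from OW-6 toward OW-10, i.e. toward the south-east.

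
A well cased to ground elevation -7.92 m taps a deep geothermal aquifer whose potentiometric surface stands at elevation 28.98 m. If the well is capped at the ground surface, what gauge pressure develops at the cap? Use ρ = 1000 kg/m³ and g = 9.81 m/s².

Head above the cap: Δh = 28.98 − (-7.92) = 36.90 m.
P = ρgΔh = 1000 × 9.81 × 36.90 = 361989 Pa ≈ 362 kPa.

P ≈ 362 kPa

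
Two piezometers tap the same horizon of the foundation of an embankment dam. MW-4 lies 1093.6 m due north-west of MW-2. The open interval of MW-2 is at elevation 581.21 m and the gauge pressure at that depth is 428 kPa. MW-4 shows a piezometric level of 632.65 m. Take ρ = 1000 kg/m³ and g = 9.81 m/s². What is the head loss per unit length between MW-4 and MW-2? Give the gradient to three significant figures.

i ≈ 0.00714 m/m

Pressure head at MW-2: ψ = P/(ρg) = 428×1000 / (1000 × 9.81) = 43.63 m.
Total head at MW-2: h = z + ψ = 581.21 + 43.63 = 624.84 m.
Total head at MW-4: h = 632.65 m (water level in the piezometer is the total head).
Head difference: h(MW-2) − h(MW-4) = 624.84 − 632.65 = -7.81 m.
Hydraulic gradient: i = |Δh| / L = 7.81 / 1093.6 = 0.00714.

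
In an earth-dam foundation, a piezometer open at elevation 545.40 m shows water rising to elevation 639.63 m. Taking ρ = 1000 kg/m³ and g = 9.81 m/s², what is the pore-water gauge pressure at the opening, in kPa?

Pressure head ψ = h − z = 639.63 − 545.40 = 94.23 m.
P = ρgψ = 1000 × 9.81 × 94.23 = 924396 Pa ≈ 924 kPa.

P ≈ 924 kPa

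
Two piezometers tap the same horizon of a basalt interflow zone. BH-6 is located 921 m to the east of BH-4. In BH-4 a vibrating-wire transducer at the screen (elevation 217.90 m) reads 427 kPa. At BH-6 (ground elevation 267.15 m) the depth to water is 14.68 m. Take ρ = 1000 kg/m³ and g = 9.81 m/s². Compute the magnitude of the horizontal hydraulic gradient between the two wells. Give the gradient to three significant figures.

Pressure head at BH-4: ψ = P/(ρg) = 427×1000 / (1000 × 9.81) = 43.53 m.
Total head at BH-4: h = z + ψ = 217.90 + 43.53 = 261.43 m.
Total head at BH-6: h = 267.15 − 14.68 = 252.47 m.
Head difference: h(BH-4) − h(BH-6) = 261.43 − 252.47 = 8.96 m.
Hydraulic gradient: i = |Δh| / L = 8.96 / 921 = 0.00973.

i ≈ 0.00973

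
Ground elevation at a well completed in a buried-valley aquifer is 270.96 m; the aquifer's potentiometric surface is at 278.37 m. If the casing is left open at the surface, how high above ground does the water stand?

≈ 7.41 m above ground

Water rises to the potentiometric surface, so the rise above ground = 278.37 − 270.96 = 7.41 m.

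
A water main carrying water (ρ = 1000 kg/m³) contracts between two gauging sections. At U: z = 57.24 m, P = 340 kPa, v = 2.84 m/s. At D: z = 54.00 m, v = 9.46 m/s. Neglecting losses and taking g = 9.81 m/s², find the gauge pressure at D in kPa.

Pressure head at U: ψ₁ = P₁/(ρg) = 340×1000 / (1000 × 9.81) = 34.66 m.
Velocity heads: v₁²/2g = 2.84²/19.62 = 0.411 m; v₂²/2g = 9.46²/19.62 = 4.561 m.
Total head H = z₁ + ψ₁ + v₁²/2g = 57.24 + 34.66 + 0.411 = 92.31 m.
ψ₂ = H − z₂ − v₂²/2g = 92.31 − 54.00 − 4.561 = 33.75 m.
P₂ = ρgψ₂ = 1000 × 9.81 × 33.75 ≈ 331 kPa.

P₂ ≈ 331 kPa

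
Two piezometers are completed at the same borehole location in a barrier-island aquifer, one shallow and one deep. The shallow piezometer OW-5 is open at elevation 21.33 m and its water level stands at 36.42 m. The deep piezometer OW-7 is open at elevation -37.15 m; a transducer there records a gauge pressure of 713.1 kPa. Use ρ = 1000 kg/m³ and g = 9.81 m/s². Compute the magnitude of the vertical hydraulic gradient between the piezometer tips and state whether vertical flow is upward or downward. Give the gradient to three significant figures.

|i_v| ≈ 0.0150; vertical flow is downward

Total head at OW-5: h = 36.42 m (water level in the standpipe).
Pressure head at OW-7: ψ = P/(ρg) = 713.1×1000 / (1000 × 9.81) = 72.69 m.
Total head at OW-7: h = z + ψ = -37.15 + 72.69 = 35.54 m.
Δh = h(OW-5) − h(OW-7) = 36.42 − 35.54 = 0.88 m.
Vertical separation Δz = 21.33 − (-37.15) = 58.48 m.
|i_v| = |Δh| / Δz = 0.88 / 58.48 = 0.0150.
Head is higher in the shallow piezometer, so vertical flow is downward (recharge condition).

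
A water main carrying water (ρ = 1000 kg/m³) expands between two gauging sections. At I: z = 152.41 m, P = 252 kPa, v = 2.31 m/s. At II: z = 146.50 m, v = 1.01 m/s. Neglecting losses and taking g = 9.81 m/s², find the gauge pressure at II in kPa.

P₂ ≈ 312 kPa

Pressure head at I: ψ₁ = P₁/(ρg) = 252×1000 / (1000 × 9.81) = 25.69 m.
Velocity heads: v₁²/2g = 2.31²/19.62 = 0.272 m; v₂²/2g = 1.01²/19.62 = 0.052 m.
Total head H = z₁ + ψ₁ + v₁²/2g = 152.41 + 25.69 + 0.272 = 178.37 m.
ψ₂ = H − z₂ − v₂²/2g = 178.37 − 146.50 − 0.052 = 31.82 m.
P₂ = ρgψ₂ = 1000 × 9.81 × 31.82 ≈ 312 kPa.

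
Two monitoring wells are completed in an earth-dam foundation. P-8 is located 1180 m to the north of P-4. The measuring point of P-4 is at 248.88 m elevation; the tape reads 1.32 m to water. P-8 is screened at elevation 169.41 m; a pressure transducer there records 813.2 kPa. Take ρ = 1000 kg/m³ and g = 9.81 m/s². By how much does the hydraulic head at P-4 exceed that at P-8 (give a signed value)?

Δh ≈ -4.75 m

Total head at P-4: h = 248.88 − 1.32 = 247.56 m.
Pressure head at P-8: ψ = P/(ρg) = 813.2×1000 / (1000 × 9.81) = 82.90 m.
Total head at P-8: h = z + ψ = 169.41 + 82.90 = 252.31 m.
Head difference: h(P-4) − h(P-8) = 247.56 − 252.31 = -4.75 m.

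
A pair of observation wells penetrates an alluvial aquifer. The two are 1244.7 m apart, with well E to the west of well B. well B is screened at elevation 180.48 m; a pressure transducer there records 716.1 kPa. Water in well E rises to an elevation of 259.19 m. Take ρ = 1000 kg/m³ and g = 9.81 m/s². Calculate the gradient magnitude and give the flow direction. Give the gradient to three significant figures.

Pressure head at well B: ψ = P/(ρg) = 716.1×1000 / (1000 × 9.81) = 73.00 m.
Total head at well B: h = z + ψ = 180.48 + 73.00 = 253.48 m.
Total head at well E: h = 259.19 m (water level in the piezometer is the total head).
Head difference: h(well B) − h(well E) = 253.48 − 259.19 = -5.71 m.
Hydraulic gradient: i = |Δh| / L = 5.71 / 1244.7 = 0.00459.
Flow is from higher to lower head: from well E toward well B, i.e. toward the east.

i ≈ 0.00459; groundwater flows toward the east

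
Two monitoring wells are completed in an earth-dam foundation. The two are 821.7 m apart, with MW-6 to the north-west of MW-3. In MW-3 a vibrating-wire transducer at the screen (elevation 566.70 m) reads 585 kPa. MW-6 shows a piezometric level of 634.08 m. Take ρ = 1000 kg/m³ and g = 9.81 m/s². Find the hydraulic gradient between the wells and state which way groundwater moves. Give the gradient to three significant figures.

i ≈ 0.00943; groundwater flows toward the south-east

Pressure head at MW-3: ψ = P/(ρg) = 585×1000 / (1000 × 9.81) = 59.63 m.
Total head at MW-3: h = z + ψ = 566.70 + 59.63 = 626.33 m.
Total head at MW-6: h = 634.08 m (water level in the piezometer is the total head).
Head difference: h(MW-3) − h(MW-6) = 626.33 − 634.08 = -7.75 m.
Hydraulic gradient: i = |Δh| / L = 7.75 / 821.7 = 0.00943.
Flow is from higher to lower head: from MW-6 toward MW-3, i.e. toward the south-east.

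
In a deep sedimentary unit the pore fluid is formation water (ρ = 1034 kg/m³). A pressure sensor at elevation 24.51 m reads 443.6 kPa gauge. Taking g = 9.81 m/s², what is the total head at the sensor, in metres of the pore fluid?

ψ = P/(ρg) = 443.6×1000 / (1034 × 9.81) = 43.73 m.
h = z + ψ = 24.51 + 43.73 = 68.24 m.

h ≈ 68.24 m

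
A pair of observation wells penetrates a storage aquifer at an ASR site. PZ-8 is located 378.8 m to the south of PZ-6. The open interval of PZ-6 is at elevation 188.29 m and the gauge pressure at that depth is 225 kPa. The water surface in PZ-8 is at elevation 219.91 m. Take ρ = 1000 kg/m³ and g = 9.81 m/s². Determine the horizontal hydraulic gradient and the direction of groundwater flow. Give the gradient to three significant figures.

i ≈ 0.0229; groundwater flows toward the north

Pressure head at PZ-6: ψ = P/(ρg) = 225×1000 / (1000 × 9.81) = 22.94 m.
Total head at PZ-6: h = z + ψ = 188.29 + 22.94 = 211.23 m.
Total head at PZ-8: h = 219.91 m (water level in the piezometer is the total head).
Head difference: h(PZ-6) − h(PZ-8) = 211.23 − 219.91 = -8.68 m.
Hydraulic gradient: i = |Δh| / L = 8.68 / 378.8 = 0.0229.
Flow is from higher to lower head: from PZ-8 toward PZ-6, i.e. toward the north.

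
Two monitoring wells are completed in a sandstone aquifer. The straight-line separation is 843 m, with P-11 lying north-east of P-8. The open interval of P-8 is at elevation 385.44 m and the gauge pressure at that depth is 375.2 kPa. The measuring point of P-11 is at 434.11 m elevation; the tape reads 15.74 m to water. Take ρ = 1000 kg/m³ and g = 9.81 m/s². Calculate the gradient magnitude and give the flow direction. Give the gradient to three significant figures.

Pressure head at P-8: ψ = P/(ρg) = 375.2×1000 / (1000 × 9.81) = 38.25 m.
Total head at P-8: h = z + ψ = 385.44 + 38.25 = 423.69 m.
Total head at P-11: h = 434.11 − 15.74 = 418.37 m.
Head difference: h(P-8) − h(P-11) = 423.69 − 418.37 = 5.32 m.
Hydraulic gradient: i = |Δh| / L = 5.32 / 843 = 0.00631.
Flow is from higher to lower head: from P-8 toward P-11, i.e. toward the north-east.

i ≈ 0.00631; groundwater flows toward the north-east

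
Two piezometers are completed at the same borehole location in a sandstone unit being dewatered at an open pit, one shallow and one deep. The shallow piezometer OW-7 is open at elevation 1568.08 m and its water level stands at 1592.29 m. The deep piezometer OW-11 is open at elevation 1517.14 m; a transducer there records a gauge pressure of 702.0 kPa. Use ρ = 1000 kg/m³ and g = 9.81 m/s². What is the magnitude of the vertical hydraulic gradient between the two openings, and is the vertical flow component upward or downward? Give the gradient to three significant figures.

|i_v| ≈ 0.0705; vertical flow is downward

Total head at OW-7: h = 1592.29 m (water level in the standpipe).
Pressure head at OW-11: ψ = P/(ρg) = 702.0×1000 / (1000 × 9.81) = 71.56 m.
Total head at OW-11: h = z + ψ = 1517.14 + 71.56 = 1588.70 m.
Δh = h(OW-7) − h(OW-11) = 1592.29 − 1588.70 = 3.59 m.
Vertical separation Δz = 1568.08 − 1517.14 = 50.94 m.
|i_v| = |Δh| / Δz = 3.59 / 50.94 = 0.0705.
Head is higher in the shallow piezometer, so vertical flow is downward (recharge condition).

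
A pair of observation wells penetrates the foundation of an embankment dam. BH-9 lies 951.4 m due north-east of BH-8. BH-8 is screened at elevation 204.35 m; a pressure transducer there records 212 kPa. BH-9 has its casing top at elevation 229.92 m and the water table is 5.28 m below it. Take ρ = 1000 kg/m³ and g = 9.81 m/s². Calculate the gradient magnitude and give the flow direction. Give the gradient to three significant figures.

i ≈ 0.00139; groundwater flows toward the north-east

Pressure head at BH-8: ψ = P/(ρg) = 212×1000 / (1000 × 9.81) = 21.61 m.
Total head at BH-8: h = z + ψ = 204.35 + 21.61 = 225.96 m.
Total head at BH-9: h = 229.92 − 5.28 = 224.64 m.
Head difference: h(BH-8) − h(BH-9) = 225.96 − 224.64 = 1.32 m.
Hydraulic gradient: i = |Δh| / L = 1.32 / 951.4 = 0.00139.
Flow is from higher to lower head: from BH-8 toward BH-9, i.e. toward the north-east.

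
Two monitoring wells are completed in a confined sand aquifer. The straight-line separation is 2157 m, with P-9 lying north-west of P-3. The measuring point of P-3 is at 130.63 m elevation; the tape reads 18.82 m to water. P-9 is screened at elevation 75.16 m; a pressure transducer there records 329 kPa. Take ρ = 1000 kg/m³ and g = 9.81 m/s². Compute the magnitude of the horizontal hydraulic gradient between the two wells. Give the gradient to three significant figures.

Total head at P-3: h = 130.63 − 18.82 = 111.81 m.
Pressure head at P-9: ψ = P/(ρg) = 329×1000 / (1000 × 9.81) = 33.54 m.
Total head at P-9: h = z + ψ = 75.16 + 33.54 = 108.70 m.
Head difference: h(P-3) − h(P-9) = 111.81 − 108.70 = 3.11 m.
Hydraulic gradient: i = |Δh| / L = 3.11 / 2157 = 0.00144.

i ≈ 0.00144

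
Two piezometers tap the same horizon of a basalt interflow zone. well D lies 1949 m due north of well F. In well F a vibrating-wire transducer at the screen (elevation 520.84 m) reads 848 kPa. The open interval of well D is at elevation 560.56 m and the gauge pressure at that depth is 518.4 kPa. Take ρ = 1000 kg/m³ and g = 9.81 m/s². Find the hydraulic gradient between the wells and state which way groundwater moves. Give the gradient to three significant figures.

Pressure head at well F: ψ = P/(ρg) = 848×1000 / (1000 × 9.81) = 86.44 m.
Total head at well F: h = z + ψ = 520.84 + 86.44 = 607.28 m.
Pressure head at well D: ψ = P/(ρg) = 518.4×1000 / (1000 × 9.81) = 52.84 m.
Total head at well D: h = z + ψ = 560.56 + 52.84 = 613.40 m.
Head difference: h(well F) − h(well D) = 607.28 − 613.40 = -6.12 m.
Hydraulic gradient: i = |Δh| / L = 6.12 / 1949 = 0.00314.
Flow is from higher to lower head: from well D toward well F, i.e. toward the south.

i ≈ 0.00314; groundwater flows toward the south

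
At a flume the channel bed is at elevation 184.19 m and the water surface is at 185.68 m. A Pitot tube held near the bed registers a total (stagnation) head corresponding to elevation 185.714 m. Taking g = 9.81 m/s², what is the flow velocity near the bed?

v ≈ 0.817 m/s

Near the bed, under hydrostatic conditions, the piezometric head (z + ψ) equals the free-surface elevation, 185.68 m.
Velocity head = total − piezometric = 185.714 − 185.68 = 0.034 m.
v = √(2g·h_v) = √(2 × 9.81 × 0.034) = 0.817 m/s.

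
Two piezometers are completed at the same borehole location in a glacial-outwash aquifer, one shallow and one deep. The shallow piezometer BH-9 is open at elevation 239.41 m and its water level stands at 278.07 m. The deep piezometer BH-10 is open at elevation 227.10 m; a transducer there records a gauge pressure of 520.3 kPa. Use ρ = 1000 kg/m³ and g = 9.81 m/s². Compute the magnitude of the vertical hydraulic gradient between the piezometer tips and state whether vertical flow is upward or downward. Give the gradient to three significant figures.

Total head at BH-9: h = 278.07 m (water level in the standpipe).
Pressure head at BH-10: ψ = P/(ρg) = 520.3×1000 / (1000 × 9.81) = 53.04 m.
Total head at BH-10: h = z + ψ = 227.10 + 53.04 = 280.14 m.
Δh = h(BH-9) − h(BH-10) = 278.07 − 280.14 = -2.07 m.
Vertical separation Δz = 239.41 − 227.10 = 12.31 m.
|i_v| = |Δh| / Δz = 2.07 / 12.31 = 0.168.
Head is higher in the deep piezometer, so vertical flow is upward (discharge condition).

|i_v| ≈ 0.168; vertical flow is upward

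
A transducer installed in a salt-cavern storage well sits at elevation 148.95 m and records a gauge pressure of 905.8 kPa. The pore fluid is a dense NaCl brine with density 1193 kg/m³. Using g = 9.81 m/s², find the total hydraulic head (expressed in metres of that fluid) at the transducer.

h ≈ 226.35 m

ψ = P/(ρg) = 905.8×1000 / (1193 × 9.81) = 77.40 m.
h = z + ψ = 148.95 + 77.40 = 226.35 m.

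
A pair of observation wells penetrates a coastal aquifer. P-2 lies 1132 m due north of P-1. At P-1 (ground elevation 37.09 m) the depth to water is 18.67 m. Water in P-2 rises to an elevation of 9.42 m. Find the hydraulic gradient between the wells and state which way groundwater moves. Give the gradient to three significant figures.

i ≈ 0.00795; groundwater flows toward the north

Total head at P-1: h = 37.09 − 18.67 = 18.42 m.
Total head at P-2: h = 9.42 m (water level in the piezometer is the total head).
Head difference: h(P-1) − h(P-2) = 18.42 − 9.42 = 9.00 m.
Hydraulic gradient: i = |Δh| / L = 9.00 / 1132 = 0.00795.
Flow is from higher to lower head: from P-1 toward P-2, i.e. toward the north.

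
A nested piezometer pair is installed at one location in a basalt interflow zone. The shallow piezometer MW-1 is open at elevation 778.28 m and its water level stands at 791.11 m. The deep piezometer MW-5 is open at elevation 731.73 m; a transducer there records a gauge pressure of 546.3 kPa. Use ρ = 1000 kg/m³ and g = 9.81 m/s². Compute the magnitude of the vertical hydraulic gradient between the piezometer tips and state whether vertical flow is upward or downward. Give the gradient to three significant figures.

Total head at MW-1: h = 791.11 m (water level in the standpipe).
Pressure head at MW-5: ψ = P/(ρg) = 546.3×1000 / (1000 × 9.81) = 55.69 m.
Total head at MW-5: h = z + ψ = 731.73 + 55.69 = 787.42 m.
Δh = h(MW-1) − h(MW-5) = 791.11 − 787.42 = 3.69 m.
Vertical separation Δz = 778.28 − 731.73 = 46.55 m.
|i_v| = |Δh| / Δz = 3.69 / 46.55 = 0.0793.
Head is higher in the shallow piezometer, so vertical flow is downward (recharge condition).

|i_v| ≈ 0.0793; vertical flow is downward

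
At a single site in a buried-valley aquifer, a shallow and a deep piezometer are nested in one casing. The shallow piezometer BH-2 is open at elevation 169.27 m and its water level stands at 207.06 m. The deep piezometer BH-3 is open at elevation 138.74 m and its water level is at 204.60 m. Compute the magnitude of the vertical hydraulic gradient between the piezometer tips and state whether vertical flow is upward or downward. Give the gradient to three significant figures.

Total head at BH-2: h = 207.06 m (water level in the standpipe).
Total head at BH-3: h = 204.60 m.
Δh = h(BH-2) − h(BH-3) = 207.06 − 204.60 = 2.46 m.
Vertical separation Δz = 169.27 − 138.74 = 30.53 m.
|i_v| = |Δh| / Δz = 2.46 / 30.53 = 0.0806.
Head is higher in the shallow piezometer, so vertical flow is downward (recharge condition).

|i_v| ≈ 0.0806; vertical flow is downward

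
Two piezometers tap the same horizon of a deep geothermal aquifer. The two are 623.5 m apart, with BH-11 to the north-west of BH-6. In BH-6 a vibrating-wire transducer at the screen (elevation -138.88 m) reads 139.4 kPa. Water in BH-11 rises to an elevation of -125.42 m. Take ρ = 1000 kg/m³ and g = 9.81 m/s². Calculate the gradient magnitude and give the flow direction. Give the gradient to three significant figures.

Pressure head at BH-6: ψ = P/(ρg) = 139.4×1000 / (1000 × 9.81) = 14.21 m.
Total head at BH-6: h = z + ψ = -138.88 + 14.21 = -124.67 m.
Total head at BH-11: h = -125.42 m (water level in the piezometer is the total head).
Head difference: h(BH-6) − h(BH-11) = -124.67 − (-125.42) = 0.75 m.
Hydraulic gradient: i = |Δh| / L = 0.75 / 623.5 = 0.00120.
Flow is from higher to lower head: from BH-6 toward BH-11, i.e. toward the north-west.

i ≈ 0.00120; groundwater flows toward the north-west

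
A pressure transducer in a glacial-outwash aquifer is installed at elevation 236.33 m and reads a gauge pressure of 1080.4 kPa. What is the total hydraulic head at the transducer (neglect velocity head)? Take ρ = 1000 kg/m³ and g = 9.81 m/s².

h ≈ 346.46 m

ψ = P/(ρg) = 1080.4×1000 / (1000 × 9.81) = 110.13 m.
h = z + ψ = 236.33 + 110.13 = 346.46 m.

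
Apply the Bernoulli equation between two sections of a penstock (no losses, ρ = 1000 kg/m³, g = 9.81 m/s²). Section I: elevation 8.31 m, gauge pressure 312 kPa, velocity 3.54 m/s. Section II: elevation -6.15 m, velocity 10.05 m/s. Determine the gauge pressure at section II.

P₂ ≈ 410 kPa

Pressure head at I: ψ₁ = P₁/(ρg) = 312×1000 / (1000 × 9.81) = 31.80 m.
Velocity heads: v₁²/2g = 3.54²/19.62 = 0.639 m; v₂²/2g = 10.05²/19.62 = 5.148 m.
Total head H = z₁ + ψ₁ + v₁²/2g = 8.31 + 31.80 + 0.639 = 40.75 m.
ψ₂ = H − z₂ − v₂²/2g = 40.75 − (-6.15) − 5.148 = 41.75 m.
P₂ = ρgψ₂ = 1000 × 9.81 × 41.75 ≈ 410 kPa.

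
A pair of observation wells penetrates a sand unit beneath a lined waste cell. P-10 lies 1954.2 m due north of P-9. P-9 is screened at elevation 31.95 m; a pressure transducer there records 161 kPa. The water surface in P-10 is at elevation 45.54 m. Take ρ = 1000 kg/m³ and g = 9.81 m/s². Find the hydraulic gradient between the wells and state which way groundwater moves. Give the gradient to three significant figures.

Pressure head at P-9: ψ = P/(ρg) = 161×1000 / (1000 × 9.81) = 16.41 m.
Total head at P-9: h = z + ψ = 31.95 + 16.41 = 48.36 m.
Total head at P-10: h = 45.54 m (water level in the piezometer is the total head).
Head difference: h(P-9) − h(P-10) = 48.36 − 45.54 = 2.82 m.
Hydraulic gradient: i = |Δh| / L = 2.82 / 1954.2 = 0.00144.
Flow is from higher to lower head: from P-9 toward P-10, i.e. toward the north.

i ≈ 0.00144; groundwater flows toward the north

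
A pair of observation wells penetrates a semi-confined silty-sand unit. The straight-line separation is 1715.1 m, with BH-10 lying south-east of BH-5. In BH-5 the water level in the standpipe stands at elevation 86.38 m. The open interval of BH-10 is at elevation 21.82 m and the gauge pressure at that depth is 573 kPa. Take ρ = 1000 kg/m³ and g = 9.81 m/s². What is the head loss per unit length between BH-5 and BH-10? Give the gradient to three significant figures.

i ≈ 0.00359 m/m

Total head at BH-5: h = 86.38 m (water level in the piezometer is the total head).
Pressure head at BH-10: ψ = P/(ρg) = 573×1000 / (1000 × 9.81) = 58.41 m.
Total head at BH-10: h = z + ψ = 21.82 + 58.41 = 80.23 m.
Head difference: h(BH-5) − h(BH-10) = 86.38 − 80.23 = 6.15 m.
Hydraulic gradient: i = |Δh| / L = 6.15 / 1715.1 = 0.00359.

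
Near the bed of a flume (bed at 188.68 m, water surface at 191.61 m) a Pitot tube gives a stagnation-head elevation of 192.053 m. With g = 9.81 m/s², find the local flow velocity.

v ≈ 2.95 m/s

Near the bed, under hydrostatic conditions, the piezometric head (z + ψ) equals the free-surface elevation, 191.61 m.
Velocity head = total − piezometric = 192.053 − 191.61 = 0.443 m.
v = √(2g·h_v) = √(2 × 9.81 × 0.443) = 2.95 m/s.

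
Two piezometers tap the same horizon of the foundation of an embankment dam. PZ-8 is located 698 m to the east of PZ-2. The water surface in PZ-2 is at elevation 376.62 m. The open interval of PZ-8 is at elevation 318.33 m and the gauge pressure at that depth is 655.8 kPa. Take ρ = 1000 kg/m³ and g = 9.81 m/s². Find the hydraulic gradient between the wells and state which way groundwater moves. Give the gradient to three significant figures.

i ≈ 0.0123; groundwater flows toward the west

Total head at PZ-2: h = 376.62 m (water level in the piezometer is the total head).
Pressure head at PZ-8: ψ = P/(ρg) = 655.8×1000 / (1000 × 9.81) = 66.85 m.
Total head at PZ-8: h = z + ψ = 318.33 + 66.85 = 385.18 m.
Head difference: h(PZ-2) − h(PZ-8) = 376.62 − 385.18 = -8.56 m.
Hydraulic gradient: i = |Δh| / L = 8.56 / 698 = 0.0123.
Flow is from higher to lower head: from PZ-8 toward PZ-2, i.e. toward the west.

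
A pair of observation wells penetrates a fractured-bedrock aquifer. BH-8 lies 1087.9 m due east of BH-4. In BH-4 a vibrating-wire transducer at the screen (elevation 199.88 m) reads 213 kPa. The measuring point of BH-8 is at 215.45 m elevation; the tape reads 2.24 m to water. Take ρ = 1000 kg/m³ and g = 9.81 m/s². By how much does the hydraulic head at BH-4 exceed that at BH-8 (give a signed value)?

Pressure head at BH-4: ψ = P/(ρg) = 213×1000 / (1000 × 9.81) = 21.71 m.
Total head at BH-4: h = z + ψ = 199.88 + 21.71 = 221.59 m.
Total head at BH-8: h = 215.45 − 2.24 = 213.21 m.
Head difference: h(BH-4) − h(BH-8) = 221.59 − 213.21 = 8.38 m.

Δh ≈ 8.38 m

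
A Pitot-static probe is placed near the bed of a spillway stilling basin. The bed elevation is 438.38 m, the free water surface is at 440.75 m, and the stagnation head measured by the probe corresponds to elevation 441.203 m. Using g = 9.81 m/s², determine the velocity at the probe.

Near the bed, under hydrostatic conditions, the piezometric head (z + ψ) equals the free-surface elevation, 440.75 m.
Velocity head = total − piezometric = 441.203 − 440.75 = 0.453 m.
v = √(2g·h_v) = √(2 × 9.81 × 0.453) = 2.98 m/s.

v ≈ 2.98 m/s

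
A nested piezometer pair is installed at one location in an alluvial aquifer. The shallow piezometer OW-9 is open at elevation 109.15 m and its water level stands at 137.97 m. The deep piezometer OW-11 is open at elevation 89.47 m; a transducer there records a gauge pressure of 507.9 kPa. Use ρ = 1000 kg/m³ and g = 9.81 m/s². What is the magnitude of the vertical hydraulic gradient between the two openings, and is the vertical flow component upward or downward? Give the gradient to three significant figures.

Total head at OW-9: h = 137.97 m (water level in the standpipe).
Pressure head at OW-11: ψ = P/(ρg) = 507.9×1000 / (1000 × 9.81) = 51.77 m.
Total head at OW-11: h = z + ψ = 89.47 + 51.77 = 141.24 m.
Δh = h(OW-9) − h(OW-11) = 137.97 − 141.24 = -3.27 m.
Vertical separation Δz = 109.15 − 89.47 = 19.68 m.
|i_v| = |Δh| / Δz = 3.27 / 19.68 = 0.166.
Head is higher in the deep piezometer, so vertical flow is upward (discharge condition).

|i_v| ≈ 0.166; vertical flow is upward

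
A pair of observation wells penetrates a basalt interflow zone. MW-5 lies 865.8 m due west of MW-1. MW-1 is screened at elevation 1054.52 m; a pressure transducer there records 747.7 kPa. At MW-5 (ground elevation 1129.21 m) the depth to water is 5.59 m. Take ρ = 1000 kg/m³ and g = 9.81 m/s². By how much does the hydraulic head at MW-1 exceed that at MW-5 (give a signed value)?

Pressure head at MW-1: ψ = P/(ρg) = 747.7×1000 / (1000 × 9.81) = 76.22 m.
Total head at MW-1: h = z + ψ = 1054.52 + 76.22 = 1130.74 m.
Total head at MW-5: h = 1129.21 − 5.59 = 1123.62 m.
Head difference: h(MW-1) − h(MW-5) = 1130.74 − 1123.62 = 7.12 m.

Δh ≈ 7.12 m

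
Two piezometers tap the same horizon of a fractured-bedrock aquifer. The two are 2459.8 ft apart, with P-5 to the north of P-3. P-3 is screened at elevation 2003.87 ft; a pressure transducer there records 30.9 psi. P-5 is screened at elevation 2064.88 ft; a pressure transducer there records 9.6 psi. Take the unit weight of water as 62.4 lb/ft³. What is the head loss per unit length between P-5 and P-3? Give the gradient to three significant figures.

i ≈ 0.00482 ft/ft

Pressure head at P-3: ψ = 144·P/γ = 144 × 30.9 / 62.4 = 71.31 ft.
Total head at P-3: h = z + ψ = 2003.87 + 71.31 = 2075.18 ft.
Pressure head at P-5: ψ = 144·P/γ = 144 × 9.6 / 62.4 = 22.15 ft.
Total head at P-5: h = z + ψ = 2064.88 + 22.15 = 2087.03 ft.
Head difference: h(P-3) − h(P-5) = 2075.18 − 2087.03 = -11.85 ft.
Hydraulic gradient: i = |Δh| / L = 11.85 / 2459.8 = 0.00482.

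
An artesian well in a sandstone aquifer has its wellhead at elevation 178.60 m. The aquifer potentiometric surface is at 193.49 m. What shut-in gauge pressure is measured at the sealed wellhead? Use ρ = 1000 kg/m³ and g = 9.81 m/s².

Head above the cap: Δh = 193.49 − 178.60 = 14.89 m.
P = ρgΔh = 1000 × 9.81 × 14.89 = 146071 Pa ≈ 146 kPa.

P ≈ 146 kPa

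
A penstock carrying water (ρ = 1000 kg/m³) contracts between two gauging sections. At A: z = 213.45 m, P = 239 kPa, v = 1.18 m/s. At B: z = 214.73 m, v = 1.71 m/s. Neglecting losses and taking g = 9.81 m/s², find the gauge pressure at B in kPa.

Pressure head at A: ψ₁ = P₁/(ρg) = 239×1000 / (1000 × 9.81) = 24.36 m.
Velocity heads: v₁²/2g = 1.18²/19.62 = 0.071 m; v₂²/2g = 1.71²/19.62 = 0.149 m.
Total head H = z₁ + ψ₁ + v₁²/2g = 213.45 + 24.36 + 0.071 = 237.88 m.
ψ₂ = H − z₂ − v₂²/2g = 237.88 − 214.73 − 0.149 = 23.00 m.
P₂ = ρgψ₂ = 1000 × 9.81 × 23.00 ≈ 226 kPa.

P₂ ≈ 226 kPa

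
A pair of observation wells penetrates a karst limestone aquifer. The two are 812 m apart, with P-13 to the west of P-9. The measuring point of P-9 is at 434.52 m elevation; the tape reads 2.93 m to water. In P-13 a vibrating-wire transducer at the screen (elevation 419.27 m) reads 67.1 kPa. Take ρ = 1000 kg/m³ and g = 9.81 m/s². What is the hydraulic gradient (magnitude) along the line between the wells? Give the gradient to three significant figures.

i ≈ 0.00675

Total head at P-9: h = 434.52 − 2.93 = 431.59 m.
Pressure head at P-13: ψ = P/(ρg) = 67.1×1000 / (1000 × 9.81) = 6.84 m.
Total head at P-13: h = z + ψ = 419.27 + 6.84 = 426.11 m.
Head difference: h(P-9) − h(P-13) = 431.59 − 426.11 = 5.48 m.
Hydraulic gradient: i = |Δh| / L = 5.48 / 812 = 0.00675.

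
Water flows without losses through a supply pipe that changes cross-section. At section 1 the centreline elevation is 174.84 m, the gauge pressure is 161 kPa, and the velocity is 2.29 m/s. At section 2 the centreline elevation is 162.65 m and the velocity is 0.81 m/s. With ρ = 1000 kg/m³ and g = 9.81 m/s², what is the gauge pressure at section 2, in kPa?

P₂ ≈ 283 kPa

Pressure head at 1: ψ₁ = P₁/(ρg) = 161×1000 / (1000 × 9.81) = 16.41 m.
Velocity heads: v₁²/2g = 2.29²/19.62 = 0.267 m; v₂²/2g = 0.81²/19.62 = 0.033 m.
Total head H = z₁ + ψ₁ + v₁²/2g = 174.84 + 16.41 + 0.267 = 191.52 m.
ψ₂ = H − z₂ − v₂²/2g = 191.52 − 162.65 − 0.033 = 28.84 m.
P₂ = ρgψ₂ = 1000 × 9.81 × 28.84 ≈ 283 kPa.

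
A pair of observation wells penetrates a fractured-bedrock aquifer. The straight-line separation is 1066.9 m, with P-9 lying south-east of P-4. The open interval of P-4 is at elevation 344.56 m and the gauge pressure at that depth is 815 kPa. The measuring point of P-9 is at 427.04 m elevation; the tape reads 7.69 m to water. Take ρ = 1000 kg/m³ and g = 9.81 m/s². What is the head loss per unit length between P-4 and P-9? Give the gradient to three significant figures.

Pressure head at P-4: ψ = P/(ρg) = 815×1000 / (1000 × 9.81) = 83.08 m.
Total head at P-4: h = z + ψ = 344.56 + 83.08 = 427.64 m.
Total head at P-9: h = 427.04 − 7.69 = 419.35 m.
Head difference: h(P-4) − h(P-9) = 427.64 − 419.35 = 8.29 m.
Hydraulic gradient: i = |Δh| / L = 8.29 / 1066.9 = 0.00777.

i ≈ 0.00777 m/m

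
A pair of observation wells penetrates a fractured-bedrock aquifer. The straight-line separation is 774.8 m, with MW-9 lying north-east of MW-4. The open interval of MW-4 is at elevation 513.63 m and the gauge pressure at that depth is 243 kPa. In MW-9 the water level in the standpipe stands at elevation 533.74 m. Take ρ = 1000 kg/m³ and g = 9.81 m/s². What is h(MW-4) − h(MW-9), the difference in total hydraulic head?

Δh ≈ 4.66 m

Pressure head at MW-4: ψ = P/(ρg) = 243×1000 / (1000 × 9.81) = 24.77 m.
Total head at MW-4: h = z + ψ = 513.63 + 24.77 = 538.40 m.
Total head at MW-9: h = 533.74 m (water level in the piezometer is the total head).
Head difference: h(MW-4) − h(MW-9) = 538.40 − 533.74 = 4.66 m.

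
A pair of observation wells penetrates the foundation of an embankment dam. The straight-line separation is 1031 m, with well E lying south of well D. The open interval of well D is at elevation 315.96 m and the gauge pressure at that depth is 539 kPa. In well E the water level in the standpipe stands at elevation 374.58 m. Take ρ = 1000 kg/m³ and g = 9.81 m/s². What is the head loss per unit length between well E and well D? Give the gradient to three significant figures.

i ≈ 0.00357 m/m

Pressure head at well D: ψ = P/(ρg) = 539×1000 / (1000 × 9.81) = 54.94 m.
Total head at well D: h = z + ψ = 315.96 + 54.94 = 370.90 m.
Total head at well E: h = 374.58 m (water level in the piezometer is the total head).
Head difference: h(well D) − h(well E) = 370.90 − 374.58 = -3.68 m.
Hydraulic gradient: i = |Δh| / L = 3.68 / 1031 = 0.00357.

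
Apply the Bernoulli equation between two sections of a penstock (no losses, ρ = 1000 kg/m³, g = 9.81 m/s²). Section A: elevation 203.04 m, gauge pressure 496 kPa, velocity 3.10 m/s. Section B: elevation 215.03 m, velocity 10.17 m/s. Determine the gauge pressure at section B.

Pressure head at A: ψ₁ = P₁/(ρg) = 496×1000 / (1000 × 9.81) = 50.56 m.
Velocity heads: v₁²/2g = 3.10²/19.62 = 0.490 m; v₂²/2g = 10.17²/19.62 = 5.272 m.
Total head H = z₁ + ψ₁ + v₁²/2g = 203.04 + 50.56 + 0.490 = 254.09 m.
ψ₂ = H − z₂ − v₂²/2g = 254.09 − 215.03 − 5.272 = 33.79 m.
P₂ = ρgψ₂ = 1000 × 9.81 × 33.79 ≈ 331 kPa.

P₂ ≈ 331 kPa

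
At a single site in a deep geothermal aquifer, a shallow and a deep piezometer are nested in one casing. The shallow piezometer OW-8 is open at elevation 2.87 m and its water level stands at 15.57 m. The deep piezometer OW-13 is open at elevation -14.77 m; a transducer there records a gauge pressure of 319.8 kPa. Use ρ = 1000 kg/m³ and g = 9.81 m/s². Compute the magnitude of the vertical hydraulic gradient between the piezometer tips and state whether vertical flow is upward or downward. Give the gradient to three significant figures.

|i_v| ≈ 0.128; vertical flow is upward

Total head at OW-8: h = 15.57 m (water level in the standpipe).
Pressure head at OW-13: ψ = P/(ρg) = 319.8×1000 / (1000 × 9.81) = 32.60 m.
Total head at OW-13: h = z + ψ = -14.77 + 32.60 = 17.83 m.
Δh = h(OW-8) − h(OW-13) = 15.57 − 17.83 = -2.26 m.
Vertical separation Δz = 2.87 − (-14.77) = 17.64 m.
|i_v| = |Δh| / Δz = 2.26 / 17.64 = 0.128.
Head is higher in the deep piezometer, so vertical flow is upward (discharge condition).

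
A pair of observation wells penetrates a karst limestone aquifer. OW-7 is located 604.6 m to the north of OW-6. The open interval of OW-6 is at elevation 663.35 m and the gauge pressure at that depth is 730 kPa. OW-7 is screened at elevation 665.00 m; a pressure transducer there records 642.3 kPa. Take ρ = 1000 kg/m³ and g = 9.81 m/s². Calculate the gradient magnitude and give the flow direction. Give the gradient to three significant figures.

i ≈ 0.0121; groundwater flows toward the north

Pressure head at OW-6: ψ = P/(ρg) = 730×1000 / (1000 × 9.81) = 74.41 m.
Total head at OW-6: h = z + ψ = 663.35 + 74.41 = 737.76 m.
Pressure head at OW-7: ψ = P/(ρg) = 642.3×1000 / (1000 × 9.81) = 65.47 m.
Total head at OW-7: h = z + ψ = 665.00 + 65.47 = 730.47 m.
Head difference: h(OW-6) − h(OW-7) = 737.76 − 730.47 = 7.29 m.
Hydraulic gradient: i = |Δh| / L = 7.29 / 604.6 = 0.0121.
Flow is from higher to lower head: from OW-6 toward OW-7, i.e. toward the north.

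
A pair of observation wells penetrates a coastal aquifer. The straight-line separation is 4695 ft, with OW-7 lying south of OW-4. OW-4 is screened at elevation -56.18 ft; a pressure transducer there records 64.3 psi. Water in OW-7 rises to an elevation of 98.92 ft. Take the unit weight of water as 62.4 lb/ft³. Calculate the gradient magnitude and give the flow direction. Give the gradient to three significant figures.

i ≈ 0.00143; groundwater flows toward the north

Pressure head at OW-4: ψ = 144·P/γ = 144 × 64.3 / 62.4 = 148.38 ft.
Total head at OW-4: h = z + ψ = -56.18 + 148.38 = 92.20 ft.
Total head at OW-7: h = 98.92 ft (water level in the piezometer is the total head).
Head difference: h(OW-4) − h(OW-7) = 92.20 − 98.92 = -6.72 ft.
Hydraulic gradient: i = |Δh| / L = 6.72 / 4695 = 0.00143.
Flow is from higher to lower head: from OW-7 toward OW-4, i.e. toward the north.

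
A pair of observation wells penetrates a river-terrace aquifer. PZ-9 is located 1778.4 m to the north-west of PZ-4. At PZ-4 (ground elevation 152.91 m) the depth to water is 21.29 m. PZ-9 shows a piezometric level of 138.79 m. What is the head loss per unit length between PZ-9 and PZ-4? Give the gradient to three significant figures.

Total head at PZ-4: h = 152.91 − 21.29 = 131.62 m.
Total head at PZ-9: h = 138.79 m (water level in the piezometer is the total head).
Head difference: h(PZ-4) − h(PZ-9) = 131.62 − 138.79 = -7.17 m.
Hydraulic gradient: i = |Δh| / L = 7.17 / 1778.4 = 0.00403.

i ≈ 0.00403 m/m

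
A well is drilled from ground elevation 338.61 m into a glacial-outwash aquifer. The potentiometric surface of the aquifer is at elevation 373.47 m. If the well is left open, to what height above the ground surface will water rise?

Water rises to the potentiometric surface, so the rise above ground = 373.47 − 338.61 = 34.86 m.

≈ 34.86 m above ground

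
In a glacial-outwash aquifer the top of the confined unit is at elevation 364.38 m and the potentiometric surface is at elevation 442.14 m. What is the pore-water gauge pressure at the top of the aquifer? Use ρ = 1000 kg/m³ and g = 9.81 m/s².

P ≈ 763 kPa

Pressure head at the aquifer top: ψ = h − z = 442.14 − 364.38 = 77.76 m.
P = ρgψ = 1000 × 9.81 × 77.76 = 762826 Pa ≈ 763 kPa.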